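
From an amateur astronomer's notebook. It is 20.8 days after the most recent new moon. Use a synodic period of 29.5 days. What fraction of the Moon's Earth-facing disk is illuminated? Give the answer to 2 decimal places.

0.64

Phase angle: θ = 360°·(20.8 d)/(29.5 d) = 253.8°.
Illuminated fraction = (1 − cos 253.8°)/2 = (1 − (-0.278))/2 ≈ 0.639.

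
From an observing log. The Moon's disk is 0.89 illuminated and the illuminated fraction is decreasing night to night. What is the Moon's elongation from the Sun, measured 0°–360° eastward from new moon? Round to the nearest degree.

219°

cos θ = 1 − 2f = -0.780, giving a principal value of 141.3°.
Waning ⇒ past full, so θ = 360° − 141.3° = 218.7°.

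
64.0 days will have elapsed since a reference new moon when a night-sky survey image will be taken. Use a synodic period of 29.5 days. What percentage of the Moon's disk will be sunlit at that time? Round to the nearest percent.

26%

64.0/29.5 = 2.169 lunations, so 2 complete cycles and 5.00 d into the next.
Elongation θ = 360° × 5.00/29.5 ≈ 61.0°.
With cos θ = 0.485, the lit fraction is (1 − 0.485)/2 ≈ 0.258, so 26%.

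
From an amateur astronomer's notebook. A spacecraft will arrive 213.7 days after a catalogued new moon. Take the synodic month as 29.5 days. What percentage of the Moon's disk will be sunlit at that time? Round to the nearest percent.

48%

Reduce mod P: 213.7 − 7×29.5 = 7.20 d into the current lunation.
The Moon has covered 7.20/29.5 of its cycle, so θ ≈ 360° × 7.20/29.5 = 87.9°.
With cos θ = 0.037, the lit fraction is (1 − 0.037)/2 ≈ 0.481, so 48%.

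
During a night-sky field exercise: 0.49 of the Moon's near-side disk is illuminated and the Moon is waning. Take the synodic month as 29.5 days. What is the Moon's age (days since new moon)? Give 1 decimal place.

22.2 days

From f = (1 − cos θ)/2: cos θ = 1 − 2×0.49 = 0.020; arccos → 88.9°.
Since the Moon is past full (waning), take the reflex angle: θ = 360° − 88.9° = 271.1°.
Age = 29.5 × 271.1°/360° ≈ 22.22 days.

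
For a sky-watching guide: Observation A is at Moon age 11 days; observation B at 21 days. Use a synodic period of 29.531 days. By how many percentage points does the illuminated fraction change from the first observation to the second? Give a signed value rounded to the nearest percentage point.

-23 pp

θ₁ = 360° × 11/29.531 = 134.1°, f₁ = (1 − cos θ₁)/2 = 0.848.
θ₂ = 360° × 21/29.531 = 256.0°, f₂ = (1 − cos θ₂)/2 = 0.621.
Change = f₂ − f₁ = -0.227 → -23 percentage points.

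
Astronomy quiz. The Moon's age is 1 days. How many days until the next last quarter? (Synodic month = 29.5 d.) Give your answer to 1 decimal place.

21.1 days

Last quarter is 0.75 of the way through the cycle: age 0.75 × 29.5 = 22.125 d.
That is 22.125 − 1 = 21.125 days ahead.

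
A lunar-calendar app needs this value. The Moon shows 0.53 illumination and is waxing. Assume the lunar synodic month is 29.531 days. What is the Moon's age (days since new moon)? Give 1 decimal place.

Invert f = (1 − cos θ)/2 to get cos θ = 1 − 2(0.53) = -0.060, hence θ₀ = arccos -0.060 = 93.4°.
Waxing ⇒ before full, so θ = 93.4°.
Age = 29.531 × 93.4°/360° ≈ 7.66 days.

7.7 days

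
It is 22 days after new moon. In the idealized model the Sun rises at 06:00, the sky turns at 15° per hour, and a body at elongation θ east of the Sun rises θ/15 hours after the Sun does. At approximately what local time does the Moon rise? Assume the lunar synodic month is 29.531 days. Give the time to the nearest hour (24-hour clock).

00:00

Phase angle: θ = 360°·(22 d)/(29.531 d) = 268.2°.
Delay after the Sun = 268.2° / (15°/h) ≈ 17.88 h.
06:00 + 17.88 h ≈ 23:53 → 00:00 to the nearest hour.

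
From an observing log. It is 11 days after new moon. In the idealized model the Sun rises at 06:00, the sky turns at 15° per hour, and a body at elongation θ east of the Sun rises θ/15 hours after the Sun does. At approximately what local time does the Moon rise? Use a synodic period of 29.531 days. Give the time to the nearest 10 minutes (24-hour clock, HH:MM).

15:00

Elongation θ = 360° × 11/29.531 ≈ 134.1°.
At 15° of sky rotation per hour, 134.1° corresponds to a 8.94 h lag.
06:00 + 8.940 h ≈ 14:56 → 15:00 to the nearest ten minutes.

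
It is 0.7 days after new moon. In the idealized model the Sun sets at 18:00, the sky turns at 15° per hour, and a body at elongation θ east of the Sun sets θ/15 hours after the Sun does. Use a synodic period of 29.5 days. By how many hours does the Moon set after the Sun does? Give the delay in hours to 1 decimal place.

0.6 h

Elongation θ = 360° × 0.7/29.5 ≈ 8.5°.
At 15° of sky rotation per hour, 8.5° corresponds to a 0.57 h lag.
So the Moon sets 0.57 h after the Sun.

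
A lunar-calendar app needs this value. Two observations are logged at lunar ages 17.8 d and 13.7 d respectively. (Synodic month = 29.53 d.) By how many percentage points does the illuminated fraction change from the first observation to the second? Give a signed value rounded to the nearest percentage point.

θ₁ = 360° × 17.8/29.53 = 217.0°, f₁ = (1 − cos θ₁)/2 = 0.899.
θ₂ = 360° × 13.7/29.53 = 167.0°, f₂ = (1 − cos θ₂)/2 = 0.987.
Change = f₂ − f₁ = +0.088 → +9 percentage points.

+9 pp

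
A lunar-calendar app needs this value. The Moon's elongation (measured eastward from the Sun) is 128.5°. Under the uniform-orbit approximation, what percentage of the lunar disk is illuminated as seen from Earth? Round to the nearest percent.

81%

cos 128.5° = (-0.623), so f = (1 − (-0.623))/2 = 0.811, i.e. 81%.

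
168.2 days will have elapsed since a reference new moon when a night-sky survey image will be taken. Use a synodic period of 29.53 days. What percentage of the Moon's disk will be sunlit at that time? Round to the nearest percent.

67%

168.2/29.53 = 5.696 lunations, so 5 complete cycles and 20.55 d into the next.
Elongation θ = 360° × 20.55/29.53 ≈ 250.5°.
cos 250.5° = (-0.333), so f = (1 − (-0.333))/2 = 0.667, so 67%.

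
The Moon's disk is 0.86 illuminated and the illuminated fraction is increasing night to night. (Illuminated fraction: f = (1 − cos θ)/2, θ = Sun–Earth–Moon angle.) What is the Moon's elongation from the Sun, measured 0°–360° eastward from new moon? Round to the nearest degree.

From f = (1 − cos θ)/2: cos θ = 1 − 2×0.86 = -0.720; arccos → 136.1°.
Before full moon the principal value applies: θ = 136.1°.

136°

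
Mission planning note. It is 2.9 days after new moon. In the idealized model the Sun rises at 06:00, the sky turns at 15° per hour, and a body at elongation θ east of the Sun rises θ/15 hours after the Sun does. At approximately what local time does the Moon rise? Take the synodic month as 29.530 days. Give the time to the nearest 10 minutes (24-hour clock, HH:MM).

The Moon has covered 2.9/29.530 of its cycle, so θ ≈ 360° × 2.9/29.530 = 35.4°.
Delay after the Sun = 35.4° / (15°/h) ≈ 2.36 h.
06:00 + 2.357 h ≈ 08:21 → 08:20 to the nearest ten minutes.

08:20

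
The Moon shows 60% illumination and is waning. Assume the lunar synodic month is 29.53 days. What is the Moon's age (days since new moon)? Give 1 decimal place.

21.2 days

cos θ = 1 − 2f = -0.200, giving a principal value of 101.5°.
A waning Moon lies in 180°–360°, so θ = 360° − 101.5° = 258.5°.
That fraction of the synodic month is 258.5/360 × 29.53 d ≈ 21.20 d.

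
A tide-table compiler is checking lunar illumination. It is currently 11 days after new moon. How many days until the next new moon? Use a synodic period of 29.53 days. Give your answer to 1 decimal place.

18.5 days

One full lunation from the last new moon is 29.53 d; remaining = 29.53 − 11 = 18.530 d.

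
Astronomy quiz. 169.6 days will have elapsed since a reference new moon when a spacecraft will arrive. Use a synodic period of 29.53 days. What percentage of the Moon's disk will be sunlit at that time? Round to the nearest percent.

52%

169.6/29.53 = 5.743 lunations, so 5 complete cycles and 21.95 d into the next.
Phase angle: θ = 360°·(21.95 d)/(29.53 d) = 267.6°.
With cos θ = (-0.042), the lit fraction is (1 − (-0.042))/2 ≈ 0.521, so 52%.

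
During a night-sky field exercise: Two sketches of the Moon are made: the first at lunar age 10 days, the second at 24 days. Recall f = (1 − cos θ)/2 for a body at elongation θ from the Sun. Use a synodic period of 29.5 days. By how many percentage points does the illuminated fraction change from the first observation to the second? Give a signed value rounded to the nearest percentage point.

-46 pp

θ₁ = 360° × 10/29.5 = 122.0°, f₁ = (1 − cos θ₁)/2 = 0.765.
θ₂ = 360° × 24/29.5 = 292.9°, f₂ = (1 − cos θ₂)/2 = 0.306.
Change = f₂ − f₁ = -0.460 → -46 percentage points.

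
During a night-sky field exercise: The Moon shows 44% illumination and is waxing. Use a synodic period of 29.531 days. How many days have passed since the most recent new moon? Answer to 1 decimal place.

From f = (1 − cos θ)/2: cos θ = 1 − 2×0.44 = 0.120; arccos → 83.1°.
The Moon is waxing (0°–180°), so θ = 83.1° directly.
That fraction of the synodic month is 83.1/360 × 29.531 d ≈ 6.82 d.

6.8 days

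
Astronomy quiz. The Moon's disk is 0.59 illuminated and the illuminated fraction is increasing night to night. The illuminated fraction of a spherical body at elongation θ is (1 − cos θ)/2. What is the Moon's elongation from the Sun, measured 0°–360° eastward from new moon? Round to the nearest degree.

100°

From f = (1 − cos θ)/2: cos θ = 1 − 2×0.59 = -0.180; arccos → 100.4°.
Before full moon the principal value applies: θ = 100.4°.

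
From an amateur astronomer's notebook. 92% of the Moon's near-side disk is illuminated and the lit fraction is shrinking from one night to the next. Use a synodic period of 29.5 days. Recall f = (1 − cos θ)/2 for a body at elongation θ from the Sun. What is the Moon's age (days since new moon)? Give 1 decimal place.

From f = (1 − cos θ)/2: cos θ = 1 − 2×0.92 = -0.840; arccos → 147.1°.
Waning ⇒ past full, so θ = 360° − 147.1° = 212.9°.
At 360°/29.5 d per day, 212.9° corresponds to 17.44 days.

17.4 days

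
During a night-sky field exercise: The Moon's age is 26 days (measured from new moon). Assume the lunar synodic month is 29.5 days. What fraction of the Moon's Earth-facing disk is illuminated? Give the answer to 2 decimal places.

Elongation θ = 360° × 26/29.5 ≈ 317.3°.
Illuminated fraction = (1 − cos 317.3°)/2 = (1 − 0.735)/2 ≈ 0.133.

0.13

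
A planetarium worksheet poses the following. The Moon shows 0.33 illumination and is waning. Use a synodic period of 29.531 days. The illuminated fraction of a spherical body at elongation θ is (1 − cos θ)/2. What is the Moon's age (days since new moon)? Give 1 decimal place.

23.8 days

From f = (1 − cos θ)/2: cos θ = 1 − 2×0.33 = 0.340; arccos → 70.1°.
Waning ⇒ past full, so θ = 360° − 70.1° = 289.9°.
At 360°/29.531 d per day, 289.9° corresponds to 23.78 days.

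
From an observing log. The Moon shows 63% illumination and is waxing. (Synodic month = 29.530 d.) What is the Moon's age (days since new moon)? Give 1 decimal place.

8.6 days

From f = (1 − cos θ)/2: cos θ = 1 − 2×0.63 = -0.260; arccos → 105.1°.
Before full moon the principal value applies: θ = 105.1°.
That fraction of the synodic month is 105.1/360 × 29.530 d ≈ 8.62 d.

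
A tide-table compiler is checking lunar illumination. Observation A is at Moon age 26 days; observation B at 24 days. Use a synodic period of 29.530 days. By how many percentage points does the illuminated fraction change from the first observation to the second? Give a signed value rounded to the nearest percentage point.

θ₁ = 360° × 26/29.530 = 317.0°, f₁ = (1 − cos θ₁)/2 = 0.135.
θ₂ = 360° × 24/29.530 = 292.6°, f₂ = (1 − cos θ₂)/2 = 0.308.
Change = f₂ − f₁ = +0.173 → +17 percentage points.

+17 pp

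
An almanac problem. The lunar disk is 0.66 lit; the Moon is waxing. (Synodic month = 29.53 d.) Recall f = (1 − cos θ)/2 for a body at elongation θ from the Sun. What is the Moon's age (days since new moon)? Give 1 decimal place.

8.9 days

From f = (1 − cos θ)/2: cos θ = 1 − 2×0.66 = -0.320; arccos → 108.7°.
Before full moon the principal value applies: θ = 108.7°.
At 360°/29.53 d per day, 108.7° corresponds to 8.91 days.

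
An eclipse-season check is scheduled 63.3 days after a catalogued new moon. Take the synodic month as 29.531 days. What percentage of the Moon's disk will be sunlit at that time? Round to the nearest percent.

19%

63.3 d spans 2 complete synodic months (2 × 29.531 = 59.06 d) plus 4.24 d.
The Moon has covered 4.24/29.531 of its cycle, so θ ≈ 360° × 4.24/29.531 = 51.7°.
cos 51.7° = 0.620, so f = (1 − 0.620)/2 = 0.190, so 19%.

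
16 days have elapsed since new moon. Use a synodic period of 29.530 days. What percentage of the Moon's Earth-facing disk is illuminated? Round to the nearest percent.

98%

Elongation θ = 360° × 16/29.530 ≈ 195.1°.
With cos θ = (-0.966), the lit fraction is (1 − (-0.966))/2 ≈ 0.983, so 98%.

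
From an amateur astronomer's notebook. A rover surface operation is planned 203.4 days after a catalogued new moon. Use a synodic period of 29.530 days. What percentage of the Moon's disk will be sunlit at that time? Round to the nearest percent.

12%

203.4 d spans 6 complete synodic months (6 × 29.530 = 177.18 d) plus 26.22 d.
The Moon has covered 26.22/29.530 of its cycle, so θ ≈ 360° × 26.22/29.530 = 319.6°.
Illuminated fraction = (1 − cos 319.6°)/2 = (1 − 0.762)/2 ≈ 0.119, so 12%.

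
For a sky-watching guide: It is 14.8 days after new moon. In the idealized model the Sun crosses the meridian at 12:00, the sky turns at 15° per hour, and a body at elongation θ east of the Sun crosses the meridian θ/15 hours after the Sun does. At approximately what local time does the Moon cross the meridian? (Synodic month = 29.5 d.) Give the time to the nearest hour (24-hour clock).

Phase angle: θ = 360°·(14.8 d)/(29.5 d) = 180.6°.
At 15° of sky rotation per hour, 180.6° corresponds to a 12.04 h lag.
12:00 + 12.04 h ≈ 00:02 → 00:00 to the nearest hour.

00:00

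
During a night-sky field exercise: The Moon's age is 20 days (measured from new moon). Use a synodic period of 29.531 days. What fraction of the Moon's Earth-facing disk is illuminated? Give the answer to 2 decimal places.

Elongation θ = 360° × 20/29.531 ≈ 243.8°.
With cos θ = (-0.441), the lit fraction is (1 − (-0.441))/2 ≈ 0.721.

0.72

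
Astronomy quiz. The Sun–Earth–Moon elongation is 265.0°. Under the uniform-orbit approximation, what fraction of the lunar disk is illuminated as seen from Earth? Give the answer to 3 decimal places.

cos 265.0° = (-0.087), so f = (1 − (-0.087))/2 = 0.544.

0.544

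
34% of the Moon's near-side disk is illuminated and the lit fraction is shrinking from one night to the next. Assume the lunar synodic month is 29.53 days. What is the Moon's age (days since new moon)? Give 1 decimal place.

23.7 days

cos θ = 1 − 2f = 0.320, giving a principal value of 71.3°.
Since the Moon is past full (waning), take the reflex angle: θ = 360° − 71.3° = 288.7°.
That fraction of the synodic month is 288.7/360 × 29.53 d ≈ 23.68 d.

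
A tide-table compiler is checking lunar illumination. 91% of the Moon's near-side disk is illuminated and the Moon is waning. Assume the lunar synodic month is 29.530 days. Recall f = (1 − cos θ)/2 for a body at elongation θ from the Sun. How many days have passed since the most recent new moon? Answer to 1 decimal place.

Invert f = (1 − cos θ)/2 to get cos θ = 1 − 2(0.91) = -0.820, hence θ₀ = arccos -0.820 = 145.1°.
A waning Moon lies in 180°–360°, so θ = 360° − 145.1° = 214.9°.
Age = 29.530 × 214.9°/360° ≈ 17.63 days.

17.6 days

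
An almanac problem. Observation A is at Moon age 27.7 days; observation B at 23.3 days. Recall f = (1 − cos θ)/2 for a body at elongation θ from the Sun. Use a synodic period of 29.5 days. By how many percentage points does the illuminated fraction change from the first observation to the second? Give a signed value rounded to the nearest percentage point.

First observation: θ = 360°·27.7/29.5 = 338.0°, so f = 0.036.
Second observation: θ = 284.3°, f = 0.376.
Δf = 0.376 − 0.036 = +0.340, i.e. +34 pp.

+34 pp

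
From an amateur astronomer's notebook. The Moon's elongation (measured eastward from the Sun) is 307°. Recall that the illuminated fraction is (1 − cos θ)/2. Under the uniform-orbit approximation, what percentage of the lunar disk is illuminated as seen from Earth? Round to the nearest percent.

20%

f = (1 − cos 307°)/2 = (1 − 0.602)/2 ≈ 0.199, i.e. 20%.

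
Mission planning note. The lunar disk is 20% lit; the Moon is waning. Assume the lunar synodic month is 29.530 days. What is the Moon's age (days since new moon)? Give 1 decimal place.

25.2 days

Invert f = (1 − cos θ)/2 to get cos θ = 1 − 2(0.20) = 0.600, hence θ₀ = arccos 0.600 = 53.1°.
Waning ⇒ past full, so θ = 360° − 53.1° = 306.9°.
Age = 29.530 × 306.9°/360° ≈ 25.17 days.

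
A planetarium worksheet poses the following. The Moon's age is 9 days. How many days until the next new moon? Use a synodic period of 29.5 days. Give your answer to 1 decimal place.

The next new moon completes the synodic month: 29.5 − 9 = 20.500 days.

20.5 days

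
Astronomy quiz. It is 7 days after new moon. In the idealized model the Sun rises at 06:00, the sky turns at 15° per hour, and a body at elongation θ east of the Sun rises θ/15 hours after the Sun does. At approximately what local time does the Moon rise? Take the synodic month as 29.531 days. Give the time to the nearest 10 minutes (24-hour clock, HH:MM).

11:40

Elongation θ = 360° × 7/29.531 ≈ 85.3°.
At 15° of sky rotation per hour, 85.3° corresponds to a 5.69 h lag.
06:00 + 5.689 h ≈ 11:41 → 11:40 to the nearest ten minutes.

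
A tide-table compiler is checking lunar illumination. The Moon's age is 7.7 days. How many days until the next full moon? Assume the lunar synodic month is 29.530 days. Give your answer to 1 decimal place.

Full moon occurs at elongation 180°, i.e. at age 29.530 × 180/360 = 14.765 d.
So 7.065 days remain (14.765 − 7.7).

7.1 days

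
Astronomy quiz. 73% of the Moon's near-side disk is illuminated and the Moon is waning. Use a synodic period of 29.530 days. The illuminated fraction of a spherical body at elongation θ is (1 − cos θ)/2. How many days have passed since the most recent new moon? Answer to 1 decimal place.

19.9 days

cos θ = 1 − 2f = -0.460, giving a principal value of 117.4°.
Waning ⇒ past full, so θ = 360° − 117.4° = 242.6°.
Age = 29.530 × 242.6°/360° ≈ 19.90 days.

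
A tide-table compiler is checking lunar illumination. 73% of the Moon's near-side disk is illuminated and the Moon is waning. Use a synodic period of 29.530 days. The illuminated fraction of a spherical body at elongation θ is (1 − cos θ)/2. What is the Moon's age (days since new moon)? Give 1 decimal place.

19.9 days

cos θ = 1 − 2f = -0.460, giving a principal value of 117.4°.
Since the Moon is past full (waning), take the reflex angle: θ = 360° − 117.4° = 242.6°.
That fraction of the synodic month is 242.6/360 × 29.530 d ≈ 19.90 d.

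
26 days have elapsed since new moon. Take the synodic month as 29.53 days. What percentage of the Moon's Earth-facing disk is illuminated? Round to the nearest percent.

The Moon has covered 26/29.53 of its cycle, so θ ≈ 360° × 26/29.53 = 317.0°.
With cos θ = 0.731, the lit fraction is (1 − 0.731)/2 ≈ 0.135, so 13%.

13%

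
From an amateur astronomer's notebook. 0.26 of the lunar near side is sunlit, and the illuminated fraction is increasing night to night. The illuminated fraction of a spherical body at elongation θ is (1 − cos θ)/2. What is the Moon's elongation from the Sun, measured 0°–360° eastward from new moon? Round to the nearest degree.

61°

From f = (1 − cos θ)/2: cos θ = 1 − 2×0.26 = 0.480; arccos → 61.3°.
Waxing ⇒ before full, so θ = 61.3°.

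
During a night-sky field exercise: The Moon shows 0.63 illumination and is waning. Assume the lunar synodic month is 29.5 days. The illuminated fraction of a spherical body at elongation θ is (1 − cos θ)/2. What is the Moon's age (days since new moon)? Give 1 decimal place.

From f = (1 − cos θ)/2: cos θ = 1 − 2×0.63 = -0.260; arccos → 105.1°.
Since the Moon is past full (waning), take the reflex angle: θ = 360° − 105.1° = 254.9°.
Age = 29.5 × 254.9°/360° ≈ 20.89 days.

20.9 days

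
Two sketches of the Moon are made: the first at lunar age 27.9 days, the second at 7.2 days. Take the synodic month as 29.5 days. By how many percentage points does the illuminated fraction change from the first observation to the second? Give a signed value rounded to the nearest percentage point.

+45 pp

First observation: θ = 360°·27.9/29.5 = 340.5°, so f = 0.029.
Second observation: θ = 87.9°, f = 0.481.
Δf = 0.481 − 0.029 = +0.453, i.e. +45 pp.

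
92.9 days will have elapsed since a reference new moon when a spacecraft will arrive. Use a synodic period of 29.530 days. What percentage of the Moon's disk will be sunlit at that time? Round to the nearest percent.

92.9/29.530 = 3.146 lunations, so 3 complete cycles and 4.31 d into the next.
Phase angle: θ = 360°·(4.31 d)/(29.530 d) = 52.5°.
cos 52.5° = 0.608, so f = (1 − 0.608)/2 = 0.196, so 20%.

20%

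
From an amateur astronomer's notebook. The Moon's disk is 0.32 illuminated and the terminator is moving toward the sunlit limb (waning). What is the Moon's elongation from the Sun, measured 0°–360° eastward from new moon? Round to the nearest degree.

Invert f = (1 − cos θ)/2 to get cos θ = 1 − 2(0.32) = 0.360, hence θ₀ = arccos 0.360 = 68.9°.
Since the Moon is past full (waning), take the reflex angle: θ = 360° − 68.9° = 291.1°.

291°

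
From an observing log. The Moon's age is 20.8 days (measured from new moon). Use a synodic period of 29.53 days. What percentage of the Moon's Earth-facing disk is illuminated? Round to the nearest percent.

Phase angle: θ = 360°·(20.8 d)/(29.53 d) = 253.6°.
With cos θ = (-0.283), the lit fraction is (1 − (-0.283))/2 ≈ 0.641, so 64%.

64%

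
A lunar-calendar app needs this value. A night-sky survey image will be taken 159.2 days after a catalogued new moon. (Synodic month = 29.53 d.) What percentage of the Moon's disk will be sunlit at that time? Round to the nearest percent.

Reduce mod P: 159.2 − 5×29.53 = 11.55 d into the current lunation.
The Moon has covered 11.55/29.53 of its cycle, so θ ≈ 360° × 11.55/29.53 = 140.8°.
With cos θ = (-0.775), the lit fraction is (1 − (-0.775))/2 ≈ 0.888, so 89%.

89%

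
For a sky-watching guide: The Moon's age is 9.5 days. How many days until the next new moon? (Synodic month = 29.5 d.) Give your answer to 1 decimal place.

The next new moon completes the synodic month: 29.5 − 9.5 = 20.000 days.

20.0 days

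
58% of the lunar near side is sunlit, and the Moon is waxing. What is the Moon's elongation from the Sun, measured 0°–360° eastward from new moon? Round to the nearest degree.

From f = (1 − cos θ)/2: cos θ = 1 − 2×0.58 = -0.160; arccos → 99.2°.
Waxing ⇒ before full, so θ = 99.2°.

99°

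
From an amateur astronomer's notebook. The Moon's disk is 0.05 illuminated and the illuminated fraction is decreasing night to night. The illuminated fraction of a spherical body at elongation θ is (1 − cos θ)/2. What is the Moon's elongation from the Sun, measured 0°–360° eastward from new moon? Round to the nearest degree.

334°

cos θ = 1 − 2f = 0.900, giving a principal value of 25.8°.
A waning Moon lies in 180°–360°, so θ = 360° − 25.8° = 334.2°.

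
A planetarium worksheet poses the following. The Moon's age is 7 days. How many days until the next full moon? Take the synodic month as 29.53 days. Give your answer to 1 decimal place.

7.8 days

Full moon occurs at elongation 180°, i.e. at age 29.53 × 180/360 = 14.765 d.
So 7.765 days remain (14.765 − 7).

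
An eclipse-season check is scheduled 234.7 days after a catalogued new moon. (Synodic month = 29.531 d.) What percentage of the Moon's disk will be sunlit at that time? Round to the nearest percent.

234.7/29.531 = 7.948 lunations, so 7 complete cycles and 27.98 d into the next.
The Moon has covered 27.98/29.531 of its cycle, so θ ≈ 360° × 27.98/29.531 = 341.1°.
Illuminated fraction = (1 − cos 341.1°)/2 = (1 − 0.946)/2 ≈ 0.027, so 3%.

3%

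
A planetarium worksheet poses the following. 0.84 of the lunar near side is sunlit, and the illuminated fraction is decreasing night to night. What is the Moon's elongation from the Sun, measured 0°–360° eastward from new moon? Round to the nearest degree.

227°

cos θ = 1 − 2f = -0.680, giving a principal value of 132.8°.
Waning ⇒ past full, so θ = 360° − 132.8° = 227.2°.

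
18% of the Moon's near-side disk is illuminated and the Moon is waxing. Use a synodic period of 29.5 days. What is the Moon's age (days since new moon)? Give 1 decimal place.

cos θ = 1 − 2f = 0.640, giving a principal value of 50.2°.
Before full moon the principal value applies: θ = 50.2°.
Age = 29.5 × 50.2°/360° ≈ 4.11 days.

4.1 days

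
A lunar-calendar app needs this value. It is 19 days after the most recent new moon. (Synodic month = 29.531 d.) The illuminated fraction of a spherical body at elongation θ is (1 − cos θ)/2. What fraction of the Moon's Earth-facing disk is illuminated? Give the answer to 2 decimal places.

The Moon has covered 19/29.531 of its cycle, so θ ≈ 360° × 19/29.531 = 231.6°.
cos 231.6° = (-0.621), so f = (1 − (-0.621))/2 = 0.810.

0.81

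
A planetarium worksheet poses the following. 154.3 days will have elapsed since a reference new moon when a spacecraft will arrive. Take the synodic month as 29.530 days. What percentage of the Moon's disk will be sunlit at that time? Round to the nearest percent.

42%

154.3/29.530 = 5.225 lunations, so 5 complete cycles and 6.65 d into the next.
Elongation θ = 360° × 6.65/29.530 ≈ 81.1°.
Illuminated fraction = (1 − cos 81.1°)/2 = (1 − 0.155)/2 ≈ 0.422, so 42%.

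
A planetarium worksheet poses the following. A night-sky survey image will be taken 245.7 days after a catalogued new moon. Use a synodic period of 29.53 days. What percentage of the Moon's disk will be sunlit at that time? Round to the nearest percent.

245.7 d spans 8 complete synodic months (8 × 29.53 = 236.24 d) plus 9.46 d.
The Moon has covered 9.46/29.53 of its cycle, so θ ≈ 360° × 9.46/29.53 = 115.3°.
cos 115.3° = (-0.428), so f = (1 − (-0.428))/2 = 0.714, so 71%.

71%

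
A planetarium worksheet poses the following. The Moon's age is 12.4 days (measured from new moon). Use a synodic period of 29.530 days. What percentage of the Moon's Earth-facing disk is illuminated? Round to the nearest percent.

Elongation θ = 360° × 12.4/29.530 ≈ 151.2°.
cos 151.2° = (-0.876), so f = (1 − (-0.876))/2 = 0.938, so 94%.

94%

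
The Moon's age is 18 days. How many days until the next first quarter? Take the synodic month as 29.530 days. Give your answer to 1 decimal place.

18.9 days

First quarter occurs at elongation 90°, i.e. at age 29.530 × 90/360 = 7.383 d.
This lunation's first quarter (7.383 d) has passed, so add one period: 36.913 − 18 = 18.913 days.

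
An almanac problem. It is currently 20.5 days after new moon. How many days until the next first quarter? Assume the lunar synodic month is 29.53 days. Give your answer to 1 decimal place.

First quarter occurs at elongation 90°, i.e. at age 29.53 × 90/360 = 7.383 d.
This lunation's first quarter (7.383 d) has passed, so add one period: 36.913 − 20.5 = 16.413 days.

16.4 days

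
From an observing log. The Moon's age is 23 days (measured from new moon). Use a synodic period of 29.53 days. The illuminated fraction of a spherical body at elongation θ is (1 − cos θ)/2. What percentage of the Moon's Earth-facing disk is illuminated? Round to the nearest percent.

Phase angle: θ = 360°·(23 d)/(29.53 d) = 280.4°.
cos 280.4° = 0.180, so f = (1 − 0.180)/2 = 0.410, so 41%.

41%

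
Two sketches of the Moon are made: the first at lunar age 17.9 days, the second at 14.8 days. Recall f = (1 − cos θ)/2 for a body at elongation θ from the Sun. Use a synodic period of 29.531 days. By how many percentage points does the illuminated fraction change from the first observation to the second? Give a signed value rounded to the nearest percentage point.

+11 pp

θ₁ = 360° × 17.9/29.531 = 218.2°, f₁ = (1 − cos θ₁)/2 = 0.893.
θ₂ = 360° × 14.8/29.531 = 180.4°, f₂ = (1 − cos θ₂)/2 = 1.000.
Change = f₂ − f₁ = +0.107 → +11 percentage points.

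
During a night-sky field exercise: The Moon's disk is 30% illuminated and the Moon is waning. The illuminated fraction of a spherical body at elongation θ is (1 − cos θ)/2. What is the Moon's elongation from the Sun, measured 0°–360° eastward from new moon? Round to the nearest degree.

294°

From f = (1 − cos θ)/2: cos θ = 1 − 2×0.30 = 0.400; arccos → 66.4°.
A waning Moon lies in 180°–360°, so θ = 360° − 66.4° = 293.6°.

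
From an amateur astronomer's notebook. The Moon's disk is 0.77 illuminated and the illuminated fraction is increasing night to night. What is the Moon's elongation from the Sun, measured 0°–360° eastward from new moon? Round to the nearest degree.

123°

From f = (1 − cos θ)/2: cos θ = 1 − 2×0.77 = -0.540; arccos → 122.7°.
Before full moon the principal value applies: θ = 122.7°.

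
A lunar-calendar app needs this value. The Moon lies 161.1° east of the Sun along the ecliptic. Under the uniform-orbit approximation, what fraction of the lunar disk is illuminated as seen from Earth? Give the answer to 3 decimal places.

f = (1 − cos 161.1°)/2 = (1 − (-0.946))/2 ≈ 0.973.

0.973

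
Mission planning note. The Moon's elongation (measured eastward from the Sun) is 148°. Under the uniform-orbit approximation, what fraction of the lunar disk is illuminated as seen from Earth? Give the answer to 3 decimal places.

0.924

Half-versine of 148°: (1 − (-0.848))/2 = 0.924.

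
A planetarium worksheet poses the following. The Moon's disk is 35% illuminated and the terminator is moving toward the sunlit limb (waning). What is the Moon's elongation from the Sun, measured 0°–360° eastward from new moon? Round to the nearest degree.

Invert f = (1 − cos θ)/2 to get cos θ = 1 − 2(0.35) = 0.300, hence θ₀ = arccos 0.300 = 72.5°.
Since the Moon is past full (waning), take the reflex angle: θ = 360° − 72.5° = 287.5°.

287°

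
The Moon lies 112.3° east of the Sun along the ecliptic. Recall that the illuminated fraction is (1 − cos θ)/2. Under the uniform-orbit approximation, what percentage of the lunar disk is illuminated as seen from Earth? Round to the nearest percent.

69%

f = (1 − cos 112.3°)/2 = (1 − (-0.379))/2 ≈ 0.690, i.e. 69%.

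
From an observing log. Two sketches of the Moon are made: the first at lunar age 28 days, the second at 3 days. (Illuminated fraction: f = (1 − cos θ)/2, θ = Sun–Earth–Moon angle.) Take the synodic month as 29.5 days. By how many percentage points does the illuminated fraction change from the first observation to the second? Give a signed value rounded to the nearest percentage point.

+7 percentage points

θ₁ = 360° × 28/29.5 = 341.7°, f₁ = (1 − cos θ₁)/2 = 0.025.
θ₂ = 360° × 3/29.5 = 36.6°, f₂ = (1 − cos θ₂)/2 = 0.099.
Change = f₂ − f₁ = +0.073 → +7 percentage points.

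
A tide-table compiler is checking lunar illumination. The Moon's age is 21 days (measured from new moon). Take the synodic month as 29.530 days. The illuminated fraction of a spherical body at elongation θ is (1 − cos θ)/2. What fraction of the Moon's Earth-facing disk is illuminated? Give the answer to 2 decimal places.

0.62

Phase angle: θ = 360°·(21 d)/(29.530 d) = 256.0°.
With cos θ = (-0.242), the lit fraction is (1 − (-0.242))/2 ≈ 0.621.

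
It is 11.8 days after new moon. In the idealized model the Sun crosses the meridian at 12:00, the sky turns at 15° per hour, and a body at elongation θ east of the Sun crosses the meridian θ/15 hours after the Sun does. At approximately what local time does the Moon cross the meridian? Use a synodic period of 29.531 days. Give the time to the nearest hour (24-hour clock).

The Moon has covered 11.8/29.531 of its cycle, so θ ≈ 360° × 11.8/29.531 = 143.8°.
At 15° of sky rotation per hour, 143.8° corresponds to a 9.59 h lag.
12:00 + 9.59 h ≈ 21:35 → 22:00 to the nearest hour.

22:00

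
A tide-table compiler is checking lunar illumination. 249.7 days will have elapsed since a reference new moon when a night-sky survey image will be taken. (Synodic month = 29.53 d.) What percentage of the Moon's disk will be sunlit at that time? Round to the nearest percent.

249.7/29.53 = 8.456 lunations, so 8 complete cycles and 13.46 d into the next.
The Moon has covered 13.46/29.53 of its cycle, so θ ≈ 360° × 13.46/29.53 = 164.1°.
Illuminated fraction = (1 − cos 164.1°)/2 = (1 − (-0.962))/2 ≈ 0.981, so 98%.

98%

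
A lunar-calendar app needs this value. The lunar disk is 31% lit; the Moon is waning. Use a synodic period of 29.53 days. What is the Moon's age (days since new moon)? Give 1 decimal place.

From f = (1 − cos θ)/2: cos θ = 1 − 2×0.31 = 0.380; arccos → 67.7°.
A waning Moon lies in 180°–360°, so θ = 360° − 67.7° = 292.3°.
That fraction of the synodic month is 292.3/360 × 29.53 d ≈ 23.98 d.

24.0 days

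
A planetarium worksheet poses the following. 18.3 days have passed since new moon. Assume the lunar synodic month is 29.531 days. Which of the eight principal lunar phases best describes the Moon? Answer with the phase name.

θ ≈ 360° × 18.3/29.531 = 223°, which falls in the waning gibbous sector.

waning gibbous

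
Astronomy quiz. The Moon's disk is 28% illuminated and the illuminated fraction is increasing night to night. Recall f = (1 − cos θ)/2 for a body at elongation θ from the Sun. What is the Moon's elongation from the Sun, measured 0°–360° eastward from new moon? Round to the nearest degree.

64°

cos θ = 1 − 2f = 0.440, giving a principal value of 63.9°.
Before full moon the principal value applies: θ = 63.9°.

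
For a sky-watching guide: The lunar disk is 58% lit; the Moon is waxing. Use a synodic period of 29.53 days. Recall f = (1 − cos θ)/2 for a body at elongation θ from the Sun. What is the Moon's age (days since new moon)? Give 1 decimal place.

cos θ = 1 − 2f = -0.160, giving a principal value of 99.2°.
Waxing ⇒ before full, so θ = 99.2°.
That fraction of the synodic month is 99.2/360 × 29.53 d ≈ 8.14 d.

8.1 days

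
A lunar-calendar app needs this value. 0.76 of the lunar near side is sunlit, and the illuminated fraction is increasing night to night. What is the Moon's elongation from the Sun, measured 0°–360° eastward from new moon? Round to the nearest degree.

121°

From f = (1 − cos θ)/2: cos θ = 1 − 2×0.76 = -0.520; arccos → 121.3°.
Before full moon the principal value applies: θ = 121.3°.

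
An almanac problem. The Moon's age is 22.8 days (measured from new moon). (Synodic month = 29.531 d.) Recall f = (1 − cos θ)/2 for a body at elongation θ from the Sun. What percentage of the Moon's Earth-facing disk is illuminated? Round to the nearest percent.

43%

Phase angle: θ = 360°·(22.8 d)/(29.531 d) = 277.9°.
Illuminated fraction = (1 − cos 277.9°)/2 = (1 − 0.138)/2 ≈ 0.431, so 43%.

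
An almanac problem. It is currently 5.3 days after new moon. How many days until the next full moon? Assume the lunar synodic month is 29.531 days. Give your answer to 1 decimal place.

Full moon occurs at elongation 180°, i.e. at age 29.531 × 180/360 = 14.765 d.
So 9.465 days remain (14.765 − 5.3).

9.5 days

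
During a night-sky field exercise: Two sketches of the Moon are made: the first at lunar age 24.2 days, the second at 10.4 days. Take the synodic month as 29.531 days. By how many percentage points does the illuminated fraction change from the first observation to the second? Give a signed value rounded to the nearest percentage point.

+51 pp

First observation: θ = 360°·24.2/29.531 = 295.0°, so f = 0.289.
Second observation: θ = 126.8°, f = 0.799.
Δf = 0.799 − 0.289 = +0.511, i.e. +51 pp.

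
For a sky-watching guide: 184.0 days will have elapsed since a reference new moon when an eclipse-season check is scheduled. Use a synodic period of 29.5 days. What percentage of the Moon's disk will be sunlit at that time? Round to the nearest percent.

46%

184.0 d spans 6 complete synodic months (6 × 29.5 = 177.00 d) plus 7.00 d.
Elongation θ = 360° × 7.00/29.5 ≈ 85.4°.
cos 85.4° = 0.080, so f = (1 − 0.080)/2 = 0.460, so 46%.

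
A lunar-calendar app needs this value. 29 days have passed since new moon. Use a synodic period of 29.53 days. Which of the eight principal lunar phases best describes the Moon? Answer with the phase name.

new moon

At 29/29.53 of the cycle, θ ≈ 354° — the new moon range.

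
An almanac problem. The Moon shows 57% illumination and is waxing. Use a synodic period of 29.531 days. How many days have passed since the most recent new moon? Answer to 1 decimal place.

cos θ = 1 − 2f = -0.140, giving a principal value of 98.0°.
Before full moon the principal value applies: θ = 98.0°.
Age = 29.531 × 98.0°/360° ≈ 8.04 days.

8.0 days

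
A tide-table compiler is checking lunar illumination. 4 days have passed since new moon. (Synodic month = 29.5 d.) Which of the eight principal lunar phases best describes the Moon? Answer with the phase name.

waxing crescent

θ ≈ 360° × 4/29.5 = 49°, which falls in the waxing crescent sector.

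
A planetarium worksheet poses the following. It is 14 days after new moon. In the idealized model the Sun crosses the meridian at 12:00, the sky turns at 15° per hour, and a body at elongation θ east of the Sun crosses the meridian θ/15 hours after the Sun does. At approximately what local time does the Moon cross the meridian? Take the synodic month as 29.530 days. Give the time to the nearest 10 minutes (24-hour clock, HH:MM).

23:20

The Moon has covered 14/29.530 of its cycle, so θ ≈ 360° × 14/29.530 = 170.7°.
Delay after the Sun = 170.7° / (15°/h) ≈ 11.38 h.
12:00 + 11.378 h ≈ 23:23 → 23:20 to the nearest ten minutes.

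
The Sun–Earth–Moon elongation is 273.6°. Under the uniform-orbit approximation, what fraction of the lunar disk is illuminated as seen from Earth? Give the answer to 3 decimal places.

f = (1 − cos 273.6°)/2 = (1 − 0.063)/2 ≈ 0.469.

0.469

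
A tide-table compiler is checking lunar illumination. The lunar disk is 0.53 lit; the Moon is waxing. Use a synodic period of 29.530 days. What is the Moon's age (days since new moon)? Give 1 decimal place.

From f = (1 − cos θ)/2: cos θ = 1 − 2×0.53 = -0.060; arccos → 93.4°.
The Moon is waxing (0°–180°), so θ = 93.4° directly.
Age = 29.530 × 93.4°/360° ≈ 7.66 days.

7.7 days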